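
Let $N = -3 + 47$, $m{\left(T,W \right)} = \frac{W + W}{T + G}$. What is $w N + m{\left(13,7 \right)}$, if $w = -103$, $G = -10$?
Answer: $- \frac{13582}{3} \approx -4527.3$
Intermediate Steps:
$m{\left(T,W \right)} = \frac{2 W}{-10 + T}$ ($m{\left(T,W \right)} = \frac{W + W}{T - 10} = \frac{2 W}{-10 + T}$)
$N = 44$
$w N + m{\left(13,7 \right)} = \left(-103\right) 44 + 2 \cdot 7 \frac{1}{-10 + 13} = -4532 + 2 \cdot 7 \cdot \frac{1}{3} = -4532 + \frac{14}{3} = - \frac{13582}{3}$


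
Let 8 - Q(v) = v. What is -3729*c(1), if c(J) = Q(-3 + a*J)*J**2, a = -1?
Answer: -44748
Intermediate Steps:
Q(v) = 8 - v
c(J) = J**2*(11 + J) (c(J) = (8 - (-3 - J))*J**2 = (8 + (3 + J))*J**2 = (11 + J)*J**2 = J**2*(11 + J))
-3729*c(1) = -3729*1**2*(11 + 1) = -3729*12 = -44748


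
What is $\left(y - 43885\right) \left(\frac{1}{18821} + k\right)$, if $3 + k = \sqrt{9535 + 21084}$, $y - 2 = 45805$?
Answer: $- \frac{108519964}{18821} + 1922 \sqrt{30619} \approx 3.3055 \cdot 10^{5}$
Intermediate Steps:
$y = 45807$ ($y = 2 + 45805 = 45807$)
$k = -3 + \sqrt{30619}$ ($k = -3 + \sqrt{9535 + 21084} = -3 + \sqrt{30619} \approx 171.98$)
$\left(y - 43885\right) \left(\frac{1}{18821} + k\right) = \left(45807 - 43885\right) \left(\frac{1}{18821} - \left(3 - \sqrt{30619}\right)\right) = 1922 \left(\frac{1}{18821} - \left(3 - \sqrt{30619}\right)\right) = 1922 \left(- \frac{56462}{18821} + \sqrt{30619}\right) = - \frac{108519964}{18821} + 1922 \sqrt{30619}$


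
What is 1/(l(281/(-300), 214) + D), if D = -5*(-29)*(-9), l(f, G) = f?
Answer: -300/391781 ≈ -0.00076573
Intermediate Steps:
D = -1305 (D = 145*(-9) = -1305)
1/(l(281/(-300), 214) + D) = 1/(281/(-300) - 1305) = 1/(281*(-1/300) - 1305) = 1/(-281/300 - 1305) = 1/(-391781/300) = -300/391781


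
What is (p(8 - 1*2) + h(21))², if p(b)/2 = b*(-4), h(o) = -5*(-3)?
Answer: 1089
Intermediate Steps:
h(o) = 15
p(b) = -8*b (p(b) = 2*(b*(-4)) = 2*(-4*b) = -8*b)
(p(8 - 1*2) + h(21))² = (-8*(8 - 1*2) + 15)² = (-8*(8 - 2) + 15)² = (-8*6 + 15)² = (-48 + 15)² = (-33)² = 1089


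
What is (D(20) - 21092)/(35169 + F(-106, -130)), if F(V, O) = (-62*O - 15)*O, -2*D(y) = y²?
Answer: 21292/1010681 ≈ 0.021067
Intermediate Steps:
D(y) = -y²/2
F(V, O) = O*(-15 - 62*O) (F(V, O) = (-15 - 62*O)*O = O*(-15 - 62*O))
(D(20) - 21092)/(35169 + F(-106, -130)) = (-½*20² - 21092)/(35169 - 1*(-130)*(15 + 62*(-130))) = (-½*400 - 21092)/(35169 - 1*(-130)*(15 - 8060)) = (-200 - 21092)/(35169 - 1*(-130)*(-8045)) = -21292/(35169 - 1045850) = -21292/(-1010681) = -21292*(-1/1010681) = 21292/1010681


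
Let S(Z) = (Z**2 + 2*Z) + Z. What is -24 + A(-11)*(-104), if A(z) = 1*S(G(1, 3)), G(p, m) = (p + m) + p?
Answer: -4184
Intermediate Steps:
G(p, m) = m + 2*p (G(p, m) = (m + p) + p = m + 2*p)
S(Z) = Z**2 + 3*Z
A(z) = 40 (A(z) = 1*((3 + 2*1)*(3 + (3 + 2*1))) = 1*((3 + 2)*(3 + (3 + 2))) = 1*(5*(3 + 5)) = 1*(5*8) = 1*40 = 40)
-24 + A(-11)*(-104) = -24 + 40*(-104) = -24 - 4160 = -4184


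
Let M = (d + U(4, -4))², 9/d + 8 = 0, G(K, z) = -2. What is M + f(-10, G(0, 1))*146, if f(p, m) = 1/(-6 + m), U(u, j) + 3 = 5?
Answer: -1119/64 ≈ -17.484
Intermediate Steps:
d = -9/8 (d = 9/(-8 + 0) = 9/(-8) = 9*(-⅛) = -9/8 ≈ -1.1250)
U(u, j) = 2 (U(u, j) = -3 + 5 = 2)
M = 49/64 (M = (-9/8 + 2)² = (7/8)² = 49/64 ≈ 0.76563)
M + f(-10, G(0, 1))*146 = 49/64 + 146/(-6 - 2) = 49/64 + 146/(-8) = 49/64 - ⅛*146 = 49/64 - 73/4 = -1119/64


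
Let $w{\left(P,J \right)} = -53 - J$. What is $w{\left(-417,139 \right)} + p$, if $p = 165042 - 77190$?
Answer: $87660$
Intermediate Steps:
$p = 87852$
$w{\left(-417,139 \right)} + p = \left(-53 - 139\right) + 87852 = -192 + 87852 = 87660$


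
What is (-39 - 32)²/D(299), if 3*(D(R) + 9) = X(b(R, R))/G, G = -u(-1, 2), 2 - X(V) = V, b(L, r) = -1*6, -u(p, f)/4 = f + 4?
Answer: -45369/80 ≈ -567.11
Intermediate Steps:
u(p, f) = -16 - 4*f (u(p, f) = -4*(f + 4) = -4*(4 + f) = -16 - 4*f)
b(L, r) = -6
X(V) = 2 - V
G = 24 (G = -(-16 - 4*2) = -(-16 - 8) = -1*(-24) = 24)
D(R) = -80/9 (D(R) = -9 + ((2 - 1*(-6))/24)/3 = -9 + ((2 + 6)*(1/24))/3 = -9 + (8*(1/24))/3 = -9 + (⅓)*(⅓) = -9 + ⅑ = -80/9)
(-39 - 32)²/D(299) = (-39 - 32)²/(-80/9) = (-71)²*(-9/80) = 5041*(-9/80) = -45369/80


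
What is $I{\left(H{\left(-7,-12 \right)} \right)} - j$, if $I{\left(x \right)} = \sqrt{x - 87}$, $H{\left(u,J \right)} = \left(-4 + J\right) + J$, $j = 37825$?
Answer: $-37825 + i \sqrt{115} \approx -37825.0 + 10.724 i$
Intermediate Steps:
$H{\left(u,J \right)} = -4 + 2 J$
$I{\left(x \right)} = \sqrt{-87 + x}$
$I{\left(H{\left(-7,-12 \right)} \right)} - j = \sqrt{-87 + \left(-4 + 2 \left(-12\right)\right)} - 37825 = \sqrt{-87 - 28} - 37825 = \sqrt{-115} - 37825 = i \sqrt{115} - 37825 = -37825 + i \sqrt{115}$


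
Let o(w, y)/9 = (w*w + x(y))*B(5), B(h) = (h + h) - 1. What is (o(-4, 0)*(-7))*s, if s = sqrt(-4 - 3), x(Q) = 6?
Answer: -12474*I*sqrt(7) ≈ -33003.0*I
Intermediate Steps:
B(h) = -1 + 2*h (B(h) = 2*h - 1 = -1 + 2*h)
s = I*sqrt(7) (s = sqrt(-7) = I*sqrt(7) ≈ 2.6458*I)
o(w, y) = 486 + 81*w**2 (o(w, y) = 9*((w*w + 6)*(-1 + 2*5)) = 9*((w**2 + 6)*(-1 + 10)) = 9*((6 + w**2)*9) = 9*(54 + 9*w**2) = 486 + 81*w**2)
(o(-4, 0)*(-7))*s = ((486 + 81*(-4)**2)*(-7))*(I*sqrt(7)) = ((486 + 81*16)*(-7))*(I*sqrt(7)) = ((486 + 1296)*(-7))*(I*sqrt(7)) = (1782*(-7))*(I*sqrt(7)) = -12474*I*sqrt(7)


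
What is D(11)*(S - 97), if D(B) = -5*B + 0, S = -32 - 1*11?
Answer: 7700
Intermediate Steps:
S = -43 (S = -32 - 11 = -43)
D(B) = -5*B
D(11)*(S - 97) = (-5*11)*(-43 - 97) = -55*(-140) = 7700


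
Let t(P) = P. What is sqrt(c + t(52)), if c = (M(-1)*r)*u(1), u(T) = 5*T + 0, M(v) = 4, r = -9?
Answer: 8*I*sqrt(2) ≈ 11.314*I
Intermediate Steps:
u(T) = 5*T
c = -180 (c = (4*(-9))*(5*1) = -36*5 = -180)
sqrt(c + t(52)) = sqrt(-180 + 52) = sqrt(-128) = 8*I*sqrt(2)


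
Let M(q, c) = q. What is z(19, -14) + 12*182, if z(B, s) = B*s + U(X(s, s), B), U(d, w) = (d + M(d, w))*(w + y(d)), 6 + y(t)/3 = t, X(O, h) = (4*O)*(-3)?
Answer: 171598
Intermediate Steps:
X(O, h) = -12*O
y(t) = -18 + 3*t
U(d, w) = 2*d*(-18 + w + 3*d) (U(d, w) = (d + d)*(w + (-18 + 3*d)) = (2*d)*(-18 + w + 3*d) = 2*d*(-18 + w + 3*d))
z(B, s) = B*s - 24*s*(-18 + B - 36*s) (z(B, s) = B*s + 2*(-12*s)*(-18 + B + 3*(-12*s)) = B*s + 2*(-12*s)*(-18 + B - 36*s) = B*s - 24*s*(-18 + B - 36*s))
z(19, -14) + 12*182 = -14*(432 - 23*19 + 864*(-14)) + 12*182 = -14*(432 - 437 - 12096) + 2184 = -14*(-12101) + 2184 = 169414 + 2184 = 171598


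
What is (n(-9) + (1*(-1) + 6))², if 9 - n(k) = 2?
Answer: 144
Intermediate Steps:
n(k) = 7 (n(k) = 9 - 1*2 = 9 - 2 = 7)
(n(-9) + (1*(-1) + 6))² = (7 + (1*(-1) + 6))² = (7 + (-1 + 6))² = (7 + 5)² = 12² = 144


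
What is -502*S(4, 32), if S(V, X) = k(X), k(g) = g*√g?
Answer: -64256*√2 ≈ -90872.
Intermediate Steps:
k(g) = g^(3/2)
S(V, X) = X^(3/2)
-502*S(4, 32) = -64256*√2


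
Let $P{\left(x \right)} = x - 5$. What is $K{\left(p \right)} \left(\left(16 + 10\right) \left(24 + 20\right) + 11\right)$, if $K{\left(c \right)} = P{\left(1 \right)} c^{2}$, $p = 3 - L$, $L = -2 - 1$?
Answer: $-166320$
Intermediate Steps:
$L = -3$
$P{\left(x \right)} = -5 + x$
$p = 6$ ($p = 3 - -3 = 3 + 3 = 6$)
$K{\left(c \right)} = - 4 c^{2}$ ($K{\left(c \right)} = \left(-5 + 1\right) c^{2} = - 4 c^{2}$)
$K{\left(p \right)} \left(\left(16 + 10\right) \left(24 + 20\right) + 11\right) = - 4 \cdot 6^{2} \left(\left(16 + 10\right) \left(24 + 20\right) + 11\right) = \left(-4\right) 36 \left(26 \cdot 44 + 11\right) = - 144 \left(1144 + 11\right) = \left(-144\right) 1155 = -166320$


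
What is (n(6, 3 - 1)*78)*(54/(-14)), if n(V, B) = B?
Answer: -4212/7 ≈ -601.71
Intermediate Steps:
(n(6, 3 - 1)*78)*(54/(-14)) = ((3 - 1)*78)*(54/(-14)) = (2*78)*(54*(-1/14)) = 156*(-27/7) = -4212/7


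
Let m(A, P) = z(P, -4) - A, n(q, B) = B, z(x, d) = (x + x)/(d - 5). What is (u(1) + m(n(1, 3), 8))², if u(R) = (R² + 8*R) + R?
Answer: 2209/81 ≈ 27.272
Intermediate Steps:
u(R) = R² + 9*R
z(x, d) = 2*x/(-5 + d) (z(x, d) = (2*x)/(-5 + d) = 2*x/(-5 + d))
m(A, P) = -A - 2*P/9 (m(A, P) = 2*P/(-5 - 4) - A = 2*P/(-9) - A = 2*P*(-⅑) - A = -2*P/9 - A = -A - 2*P/9)
(u(1) + m(n(1, 3), 8))² = (1*(9 + 1) + (-1*3 - 2/9*8))² = (1*10 + (-3 - 16/9))² = (10 - 43/9)² = (47/9)² = 2209/81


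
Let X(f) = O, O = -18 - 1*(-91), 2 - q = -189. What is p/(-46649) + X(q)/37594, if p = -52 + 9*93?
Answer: -26105913/1753722506 ≈ -0.014886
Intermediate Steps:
q = 191 (q = 2 - 1*(-189) = 2 + 189 = 191)
O = 73 (O = -18 + 91 = 73)
X(f) = 73
p = 785 (p = -52 + 837 = 785)
p/(-46649) + X(q)/37594 = 785/(-46649) + 73/37594 = 785*(-1/46649) + 73*(1/37594) = -785/46649 + 73/37594 = -26105913/1753722506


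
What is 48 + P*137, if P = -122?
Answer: -16666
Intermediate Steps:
48 + P*137 = 48 - 122*137 = 48 - 16714 = -16666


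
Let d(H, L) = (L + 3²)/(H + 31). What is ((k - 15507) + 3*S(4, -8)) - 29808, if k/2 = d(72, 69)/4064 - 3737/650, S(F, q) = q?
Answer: -1542397650301/34010600 ≈ -45351.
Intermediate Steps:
d(H, L) = (9 + L)/(31 + H) (d(H, L) = (L + 9)/(31 + H) = (9 + L)/(31 + H))
k = -391056901/34010600 (k = 2*(((9 + 69)/(31 + 72))/4064 - 3737/650) = 2*((78/103)*(1/4064) - 3737*1/650) = 2*(((1/103)*78)*(1/4064) - 3737/650) = 2*((78/103)*(1/4064) - 3737/650) = 2*(39/209296 - 3737/650) = 2*(-391056901/68021200) = -391056901/34010600 ≈ -11.498)
((k - 15507) + 3*S(4, -8)) - 29808 = ((-391056901/34010600 - 15507) + 3*(-8)) - 29808 = (-527793431101/34010600 - 24) - 29808 = -528609685501/34010600 - 29808 = -1542397650301/34010600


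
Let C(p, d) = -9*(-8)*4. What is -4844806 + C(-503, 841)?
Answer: -4844518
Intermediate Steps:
C(p, d) = 288 (C(p, d) = 72*4 = 288)
-4844806 + C(-503, 841) = -4844806 + 288 = -4844518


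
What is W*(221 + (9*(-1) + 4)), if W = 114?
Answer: 24624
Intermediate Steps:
W*(221 + (9*(-1) + 4)) = 114*(221 + (9*(-1) + 4)) = 114*(221 + (-9 + 4)) = 114*(221 - 5) = 114*216 = 24624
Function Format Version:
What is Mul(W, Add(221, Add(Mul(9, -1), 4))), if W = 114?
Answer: 24624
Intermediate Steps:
Mul(W, Add(221, Add(Mul(9, -1), 4))) = Mul(114, Add(221, Add(Mul(9, -1), 4))) = Mul(114, Add(221, Add(-9, 4))) = Mul(114, Add(221, -5)) = Mul(114, 216) = 24624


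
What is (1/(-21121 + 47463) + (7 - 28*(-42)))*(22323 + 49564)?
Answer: 2240184891669/26342 ≈ 8.5042e+7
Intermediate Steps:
(1/(-21121 + 47463) + (7 - 28*(-42)))*(22323 + 49564) = (1/26342 + (7 + 1176))*71887 = (1/26342 + 1183)*71887 = (31162587/26342)*71887 = 2240184891669/26342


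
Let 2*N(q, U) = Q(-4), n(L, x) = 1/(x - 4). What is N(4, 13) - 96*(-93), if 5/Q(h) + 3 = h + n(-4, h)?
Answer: 508876/57 ≈ 8927.7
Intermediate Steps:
n(L, x) = 1/(-4 + x)
Q(h) = 5/(-3 + h + 1/(-4 + h)) (Q(h) = 5/(-3 + (h + 1/(-4 + h))) = 5/(-3 + h + 1/(-4 + h)))
N(q, U) = -20/57 (N(q, U) = (5*(-4 - 4)/(1 + (-4 - 4)*(-3 - 4)))/2 = (5*(-8)/(1 - 8*(-7)))/2 = (5*(-8)/(1 + 56))/2 = (5*(-8)/57)/2 = (5*(1/57)*(-8))/2 = (½)*(-40/57) = -20/57)
N(4, 13) - 96*(-93) = -20/57 - 96*(-93) = -20/57 + 8928 = 508876/57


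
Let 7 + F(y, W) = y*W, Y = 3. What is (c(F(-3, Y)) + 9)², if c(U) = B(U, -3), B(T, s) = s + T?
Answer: 100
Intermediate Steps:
B(T, s) = T + s
F(y, W) = -7 + W*y (F(y, W) = -7 + y*W = -7 + W*y)
c(U) = -3 + U (c(U) = U - 3 = -3 + U)
(c(F(-3, Y)) + 9)² = ((-3 + (-7 + 3*(-3))) + 9)² = ((-3 + (-7 - 9)) + 9)² = ((-3 - 16) + 9)² = (-19 + 9)² = (-10)² = 100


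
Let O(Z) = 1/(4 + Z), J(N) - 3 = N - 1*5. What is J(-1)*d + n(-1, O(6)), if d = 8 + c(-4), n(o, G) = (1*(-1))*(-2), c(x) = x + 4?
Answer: -22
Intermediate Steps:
c(x) = 4 + x
J(N) = -2 + N (J(N) = 3 + (N - 1*5) = 3 + (N - 5) = 3 + (-5 + N) = -2 + N)
n(o, G) = 2 (n(o, G) = -1*(-2) = 2)
d = 8 (d = 8 + (4 - 4) = 8 + 0 = 8)
J(-1)*d + n(-1, O(6)) = (-2 - 1)*8 + 2 = -3*8 + 2 = -24 + 2 = -22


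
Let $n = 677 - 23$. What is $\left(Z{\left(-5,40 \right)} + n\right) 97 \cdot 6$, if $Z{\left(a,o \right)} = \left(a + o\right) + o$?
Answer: $424278$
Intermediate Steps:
$Z{\left(a,o \right)} = a + 2 o$
$n = 654$
$\left(Z{\left(-5,40 \right)} + n\right) 97 \cdot 6 = \left(\left(-5 + 2 \cdot 40\right) + 654\right) 97 \cdot 6 = \left(\left(-5 + 80\right) + 654\right) 582 = \left(75 + 654\right) 582 = 729 \cdot 582 = 424278$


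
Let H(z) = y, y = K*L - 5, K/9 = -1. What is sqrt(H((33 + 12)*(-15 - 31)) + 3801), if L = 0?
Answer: 2*sqrt(949) ≈ 61.612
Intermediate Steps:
K = -9 (K = 9*(-1) = -9)
y = -5 (y = -9*0 - 5 = 0 - 5 = -5)
H(z) = -5
sqrt(H((33 + 12)*(-15 - 31)) + 3801) = sqrt(-5 + 3801) = sqrt(3796) = 2*sqrt(949)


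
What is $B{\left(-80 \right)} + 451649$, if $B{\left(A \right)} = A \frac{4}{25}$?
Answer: $\frac{2258181}{5} \approx 4.5164 \cdot 10^{5}$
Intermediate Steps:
$B{\left(A \right)} = \frac{4 A}{25}$ ($B{\left(A \right)} = A 4 \cdot \frac{1}{25} = A \frac{4}{25} = \frac{4 A}{25}$)
$B{\left(-80 \right)} + 451649 = \frac{4}{25} \left(-80\right) + 451649 = - \frac{64}{5} + 451649 = \frac{2258181}{5}$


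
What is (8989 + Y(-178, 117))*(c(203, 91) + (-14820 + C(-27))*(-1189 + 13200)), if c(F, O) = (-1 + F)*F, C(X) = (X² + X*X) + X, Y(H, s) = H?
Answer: -1416582119403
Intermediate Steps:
C(X) = X + 2*X² (C(X) = (X² + X²) + X = 2*X² + X = X + 2*X²)
c(F, O) = F*(-1 + F)
(8989 + Y(-178, 117))*(c(203, 91) + (-14820 + C(-27))*(-1189 + 13200)) = (8989 - 178)*(203*(-1 + 203) + (-14820 - 27*(1 + 2*(-27)))*(-1189 + 13200)) = 8811*(203*202 + (-14820 - 27*(1 - 54))*12011) = 8811*(41006 + (-14820 - 27*(-53))*12011) = 8811*(41006 + (-14820 + 1431)*12011) = 8811*(41006 - 13389*12011) = 8811*(41006 - 160815279) = 8811*(-160774273) = -1416582119403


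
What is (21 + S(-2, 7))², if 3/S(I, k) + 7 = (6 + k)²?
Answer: 1288225/2916 ≈ 441.78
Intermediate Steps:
S(I, k) = 3/(-7 + (6 + k)²)
(21 + S(-2, 7))² = (21 + 3/(-7 + (6 + 7)²))² = (21 + 3/(-7 + 13²))² = (21 + 3/(-7 + 169))² = (21 + 3/162)² = (21 + 3*(1/162))² = (21 + 1/54)² = (1135/54)² = 1288225/2916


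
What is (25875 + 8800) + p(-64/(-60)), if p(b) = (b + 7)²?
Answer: 7816516/225 ≈ 34740.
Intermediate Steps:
p(b) = (7 + b)²
(25875 + 8800) + p(-64/(-60)) = (25875 + 8800) + (7 - 64/(-60))² = 34675 + (7 - 64*(-1/60))² = 34675 + (7 + 16/15)² = 34675 + (121/15)² = 34675 + 14641/225 = 7816516/225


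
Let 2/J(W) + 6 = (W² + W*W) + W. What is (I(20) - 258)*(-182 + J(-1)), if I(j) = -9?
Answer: 243504/5 ≈ 48701.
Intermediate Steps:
J(W) = 2/(-6 + W + 2*W²) (J(W) = 2/(-6 + ((W² + W*W) + W)) = 2/(-6 + ((W² + W²) + W)) = 2/(-6 + (2*W² + W)) = 2/(-6 + (W + 2*W²)) = 2/(-6 + W + 2*W²))
(I(20) - 258)*(-182 + J(-1)) = (-9 - 258)*(-182 + 2/(-6 - 1 + 2*(-1)²)) = -267*(-182 + 2/(-6 - 1 + 2*1)) = -267*(-182 + 2/(-6 - 1 + 2)) = -267*(-182 + 2/(-5)) = -267*(-182 + 2*(-⅕)) = -267*(-182 - ⅖) = -267*(-912/5) = 243504/5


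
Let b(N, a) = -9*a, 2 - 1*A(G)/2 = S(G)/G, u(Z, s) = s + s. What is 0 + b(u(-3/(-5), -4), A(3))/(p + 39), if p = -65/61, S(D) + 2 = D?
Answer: -915/1157 ≈ -0.79084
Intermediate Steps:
S(D) = -2 + D
p = -65/61 (p = -65*1/61 = -65/61 ≈ -1.0656)
u(Z, s) = 2*s
A(G) = 4 - 2*(-2 + G)/G
0 + b(u(-3/(-5), -4), A(3))/(p + 39) = 0 + (-9*(2 + 4/3))/(-65/61 + 39) = 0 + (-9*(2 + 4*(⅓)))/(2314/61) = 0 + 61*(-9*(2 + 4/3))/2314 = 0 + 61*(-9*10/3)/2314 = 0 + (61/2314)*(-30) = 0 - 915/1157 = -915/1157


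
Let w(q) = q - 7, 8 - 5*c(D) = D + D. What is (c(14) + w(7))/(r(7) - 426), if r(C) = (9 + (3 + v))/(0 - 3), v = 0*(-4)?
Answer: 2/215 ≈ 0.0093023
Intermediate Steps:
v = 0
c(D) = 8/5 - 2*D/5 (c(D) = 8/5 - (D + D)/5 = 8/5 - 2*D/5)
w(q) = -7 + q
r(C) = -4 (r(C) = (9 + (3 + 0))/(0 - 3) = (9 + 3)/(-3) = 12*(-1/3) = -4)
(c(14) + w(7))/(r(7) - 426) = ((8/5 - 2/5*14) + (-7 + 7))/(-4 - 426) = ((8/5 - 28/5) + 0)/(-430) = (-4 + 0)*(-1/430) = -4*(-1/430) = 2/215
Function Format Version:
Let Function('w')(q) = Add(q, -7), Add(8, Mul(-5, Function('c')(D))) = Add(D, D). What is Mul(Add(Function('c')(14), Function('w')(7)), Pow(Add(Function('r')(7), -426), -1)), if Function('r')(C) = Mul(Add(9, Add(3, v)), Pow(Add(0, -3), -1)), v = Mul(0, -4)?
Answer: Rational(2, 215) ≈ 0.0093023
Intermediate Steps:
v = 0
Function('c')(D) = Add(Rational(8, 5), Mul(Rational(-2, 5), D)) (Function('c')(D) = Add(Rational(8, 5), Mul(Rational(-1, 5), Add(D, D))) = Add(Rational(8, 5), Mul(Rational(-1, 5), Mul(2, D))) = Add(Rational(8, 5), Mul(Rational(-2, 5), D)))
Function('w')(q) = Add(-7, q)
Function('r')(C) = -4 (Function('r')(C) = Mul(Add(9, Add(3, 0)), Pow(Add(0, -3), -1)) = Mul(Add(9, 3), Pow(-3, -1)) = Mul(12, Rational(-1, 3)) = -4)
Mul(Add(Function('c')(14), Function('w')(7)), Pow(Add(Function('r')(7), -426), -1)) = Mul(Add(Add(Rational(8, 5), Mul(Rational(-2, 5), 14)), Add(-7, 7)), Pow(Add(-4, -426), -1)) = Mul(Add(Add(Rational(8, 5), Rational(-28, 5)), 0), Pow(-430, -1)) = Mul(Add(-4, 0), Rational(-1, 430)) = Mul(-4, Rational(-1, 430)) = Rational(2, 215)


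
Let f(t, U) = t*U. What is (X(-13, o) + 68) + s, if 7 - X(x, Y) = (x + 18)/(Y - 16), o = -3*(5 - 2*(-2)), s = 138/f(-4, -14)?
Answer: 93407/1204 ≈ 77.581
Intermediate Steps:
f(t, U) = U*t
s = 69/28 (s = 138/((-14*(-4))) = 138/56 = 138*(1/56) = 69/28 ≈ 2.4643)
o = -27 (o = -3*(5 + 4) = -3*9 = -27)
X(x, Y) = 7 - (18 + x)/(-16 + Y) (X(x, Y) = 7 - (x + 18)/(Y - 16) = 7 - (18 + x)/(-16 + Y))
(X(-13, o) + 68) + s = ((-130 - 1*(-13) + 7*(-27))/(-16 - 27) + 68) + 69/28 = ((-130 + 13 - 189)/(-43) + 68) + 69/28 = (-1/43*(-306) + 68) + 69/28 = (306/43 + 68) + 69/28 = 3230/43 + 69/28 = 93407/1204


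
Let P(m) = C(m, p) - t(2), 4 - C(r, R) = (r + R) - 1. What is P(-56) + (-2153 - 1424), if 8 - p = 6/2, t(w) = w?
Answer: -3523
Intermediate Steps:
p = 5 (p = 8 - 6/2 = 8 - 1*3 = 8 - 3 = 5)
C(r, R) = 5 - R - r (C(r, R) = 4 - ((r + R) - 1) = 4 - ((R + r) - 1) = 4 - (-1 + R + r) = 4 + (1 - R - r) = 5 - R - r)
P(m) = -2 - m (P(m) = (5 - 1*5 - m) - 2 = (5 - 5 - m) - 1*2 = -m - 2 = -2 - m)
P(-56) + (-2153 - 1424) = (-2 - 1*(-56)) + (-2153 - 1424) = (-2 + 56) - 3577 = 54 - 3577 = -3523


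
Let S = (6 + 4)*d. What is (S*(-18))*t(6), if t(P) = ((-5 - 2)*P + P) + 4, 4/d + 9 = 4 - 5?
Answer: -2304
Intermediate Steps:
d = -⅖ (d = 4/(-9 + (4 - 5)) = 4/(-9 - 1) = 4/(-10) = 4*(-⅒) = -⅖ ≈ -0.40000)
t(P) = 4 - 6*P (t(P) = (-7*P + P) + 4 = -6*P + 4 = 4 - 6*P)
S = -4 (S = (6 + 4)*(-⅖) = 10*(-⅖) = -4)
(S*(-18))*t(6) = (-4*(-18))*(4 - 6*6) = 72*(4 - 36) = 72*(-32) = -2304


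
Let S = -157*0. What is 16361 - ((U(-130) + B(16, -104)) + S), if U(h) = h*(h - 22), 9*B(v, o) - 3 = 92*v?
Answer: -32066/9 ≈ -3562.9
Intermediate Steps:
B(v, o) = 1/3 + 92*v/9 (B(v, o) = 1/3 + (92*v)/9 = 1/3 + 92*v/9)
S = 0
U(h) = h*(-22 + h)
16361 - ((U(-130) + B(16, -104)) + S) = 16361 - ((-130*(-22 - 130) + (1/3 + (92/9)*16)) + 0) = 16361 - ((-130*(-152) + (1/3 + 1472/9)) + 0) = 16361 - ((19760 + 1475/9) + 0) = 16361 - (179315/9 + 0) = 16361 - 1*179315/9 = 16361 - 179315/9 = -32066/9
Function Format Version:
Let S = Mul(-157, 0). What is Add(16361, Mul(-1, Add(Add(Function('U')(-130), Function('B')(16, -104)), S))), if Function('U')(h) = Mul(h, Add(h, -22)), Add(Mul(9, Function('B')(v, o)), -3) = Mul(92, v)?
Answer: Rational(-32066, 9) ≈ -3562.9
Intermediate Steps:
Function('B')(v, o) = Add(Rational(1, 3), Mul(Rational(92, 9), v)) (Function('B')(v, o) = Add(Rational(1, 3), Mul(Rational(1, 9), Mul(92, v))) = Add(Rational(1, 3), Mul(Rational(92, 9), v)))
S = 0
Function('U')(h) = Mul(h, Add(-22, h))
Add(16361, Mul(-1, Add(Add(Function('U')(-130), Function('B')(16, -104)), S))) = Add(16361, Mul(-1, Add(Add(Mul(-130, Add(-22, -130)), Add(Rational(1, 3), Mul(Rational(92, 9), 16))), 0))) = Add(16361, Mul(-1, Add(Add(Mul(-130, -152), Add(Rational(1, 3), Rational(1472, 9))), 0))) = Add(16361, Mul(-1, Add(Add(19760, Rational(1475, 9)), 0))) = Add(16361, Mul(-1, Add(Rational(179315, 9), 0))) = Add(16361, Mul(-1, Rational(179315, 9))) = Add(16361, Rational(-179315, 9)) = Rational(-32066, 9)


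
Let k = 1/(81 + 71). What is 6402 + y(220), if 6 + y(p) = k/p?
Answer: 213882241/33440 ≈ 6396.0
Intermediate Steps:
k = 1/152 ≈ 0.0065789
y(p) = -6 + 1/(152*p)
6402 + y(220) = 6402 + (-6 + (1/152)/220) = 6402 + (-6 + (1/152)*(1/220)) = 6402 + (-6 + 1/33440) = 6402 - 200639/33440 = 213882241/33440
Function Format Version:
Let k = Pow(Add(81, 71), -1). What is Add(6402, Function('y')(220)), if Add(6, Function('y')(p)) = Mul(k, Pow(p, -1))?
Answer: Rational(213882241, 33440) ≈ 6396.0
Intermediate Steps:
k = Rational(1, 152) (k = Pow(152, -1) = Rational(1, 152) ≈ 0.0065789)
Function('y')(p) = Add(-6, Mul(Rational(1, 152), Pow(p, -1)))
Add(6402, Function('y')(220)) = Add(6402, Add(-6, Mul(Rational(1, 152), Pow(220, -1)))) = Add(6402, Add(-6, Mul(Rational(1, 152), Rational(1, 220)))) = Add(6402, Add(-6, Rational(1, 33440))) = Add(6402, Rational(-200639, 33440)) = Rational(213882241, 33440)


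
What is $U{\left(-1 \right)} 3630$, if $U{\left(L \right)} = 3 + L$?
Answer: $7260$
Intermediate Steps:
$U{\left(-1 \right)} 3630 = \left(3 - 1\right) 3630 = 2 \cdot 3630 = 7260$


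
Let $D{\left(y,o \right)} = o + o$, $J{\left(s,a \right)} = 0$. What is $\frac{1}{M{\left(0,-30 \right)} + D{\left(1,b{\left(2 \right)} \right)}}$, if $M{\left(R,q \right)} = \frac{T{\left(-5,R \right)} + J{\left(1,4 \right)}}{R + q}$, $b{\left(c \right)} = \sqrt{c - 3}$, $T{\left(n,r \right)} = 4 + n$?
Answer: $\frac{30}{3601} - \frac{1800 i}{3601} \approx 0.008331 - 0.49986 i$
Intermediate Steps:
$b{\left(c \right)} = \sqrt{-3 + c}$
$D{\left(y,o \right)} = 2 o$
$M{\left(R,q \right)} = - \frac{1}{R + q}$ ($M{\left(R,q \right)} = \frac{\left(4 - 5\right) + 0}{R + q} = \frac{-1 + 0}{R + q} = - \frac{1}{R + q}$)
$\frac{1}{M{\left(0,-30 \right)} + D{\left(1,b{\left(2 \right)} \right)}} = \frac{1}{- \frac{1}{0 - 30} + 2 \sqrt{-3 + 2}} = \frac{1}{- \frac{1}{-30} + 2 \sqrt{-1}} = \frac{1}{\left(-1\right) \left(- \frac{1}{30}\right) + 2 i} = \frac{1}{\frac{1}{30} + 2 i} = \frac{900 \left(\frac{1}{30} - 2 i\right)}{3601}$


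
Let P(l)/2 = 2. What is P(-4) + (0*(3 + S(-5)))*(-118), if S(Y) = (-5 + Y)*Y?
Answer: 4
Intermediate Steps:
P(l) = 4 (P(l) = 2*2 = 4)
S(Y) = Y*(-5 + Y)
P(-4) + (0*(3 + S(-5)))*(-118) = 4 + (0*(3 - 5*(-5 - 5)))*(-118) = 4 + (0*(3 - 5*(-10)))*(-118) = 4 + (0*(3 + 50))*(-118) = 4 + (0*53)*(-118) = 4 + 0*(-118) = 4 + 0 = 4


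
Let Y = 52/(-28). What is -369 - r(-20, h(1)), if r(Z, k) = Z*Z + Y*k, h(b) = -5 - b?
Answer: -5461/7 ≈ -780.14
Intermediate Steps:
Y = -13/7 (Y = 52*(-1/28) = -13/7 ≈ -1.8571)
r(Z, k) = Z² - 13*k/7 (r(Z, k) = Z*Z - 13*k/7 = Z² - 13*k/7)
-369 - r(-20, h(1)) = -369 - ((-20)² - 13*(-5 - 1*1)/7) = -369 - (400 - 13*(-5 - 1)/7) = -369 - (400 - 13/7*(-6)) = -369 - (400 + 78/7) = -369 - 1*2878/7 = -369 - 2878/7 = -5461/7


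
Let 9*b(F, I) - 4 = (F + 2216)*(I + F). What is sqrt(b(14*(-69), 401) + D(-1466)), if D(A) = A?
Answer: 92*I*sqrt(85)/3 ≈ 282.73*I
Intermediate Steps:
b(F, I) = 4/9 + (2216 + F)*(F + I)/9 (b(F, I) = 4/9 + ((F + 2216)*(I + F))/9 = 4/9 + ((2216 + F)*(F + I))/9 = 4/9 + (2216 + F)*(F + I)/9)
sqrt(b(14*(-69), 401) + D(-1466)) = sqrt((4/9 + (14*(-69))**2/9 + 2216*(14*(-69))/9 + (2216/9)*401 + (1/9)*(14*(-69))*401) - 1466) = sqrt((4/9 + (1/9)*(-966)**2 + (2216/9)*(-966) + 888616/9 + (1/9)*(-966)*401) - 1466) = sqrt((4/9 + (1/9)*933156 - 713552/3 + 888616/9 - 129122/3) - 1466) = sqrt((4/9 + 103684 - 713552/3 + 888616/9 - 129122/3) - 1466) = sqrt(-706246/9 - 1466) = sqrt(-719440/9) = 92*I*sqrt(85)/3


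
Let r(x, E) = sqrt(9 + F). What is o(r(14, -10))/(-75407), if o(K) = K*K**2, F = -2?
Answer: -7*sqrt(7)/75407 ≈ -0.00024560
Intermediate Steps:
r(x, E) = sqrt(7) (r(x, E) = sqrt(9 - 2) = sqrt(7))
o(K) = K**3
o(r(14, -10))/(-75407) = (sqrt(7))**3/(-75407) = (7*sqrt(7))*(-1/75407) = -7*sqrt(7)/75407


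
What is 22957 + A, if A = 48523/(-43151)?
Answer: 990568984/43151 ≈ 22956.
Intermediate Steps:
A = -48523/43151 (A = 48523*(-1/43151) = -48523/43151 ≈ -1.1245)
22957 + A = 22957 - 48523/43151 = 990568984/43151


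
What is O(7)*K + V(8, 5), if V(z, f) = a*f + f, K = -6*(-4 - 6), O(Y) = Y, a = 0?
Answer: 425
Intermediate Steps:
K = 60 (K = -6*(-10) = 60)
V(z, f) = f (V(z, f) = 0*f + f = 0 + f = f)
O(7)*K + V(8, 5) = 7*60 + 5 = 420 + 5 = 425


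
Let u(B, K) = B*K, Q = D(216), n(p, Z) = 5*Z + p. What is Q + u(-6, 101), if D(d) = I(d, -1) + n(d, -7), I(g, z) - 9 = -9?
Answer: -425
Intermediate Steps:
I(g, z) = 0 (I(g, z) = 9 - 9 = 0)
n(p, Z) = p + 5*Z
D(d) = -35 + d (D(d) = 0 + (d + 5*(-7)) = 0 + (d - 35) = 0 + (-35 + d) = -35 + d)
Q = 181 (Q = -35 + 216 = 181)
Q + u(-6, 101) = 181 - 6*101 = 181 - 606 = -425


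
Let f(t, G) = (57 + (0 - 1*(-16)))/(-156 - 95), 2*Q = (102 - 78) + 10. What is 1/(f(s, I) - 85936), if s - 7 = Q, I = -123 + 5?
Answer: -251/21570009 ≈ -1.1637e-5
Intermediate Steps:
I = -118
Q = 17 (Q = ((102 - 78) + 10)/2 = (24 + 10)/2 = (1/2)*34 = 17)
s = 24 (s = 7 + 17 = 24)
f(t, G) = -73/251 (f(t, G) = (57 + (0 + 16))/(-251) = (57 + 16)*(-1/251) = 73*(-1/251) = -73/251)
1/(f(s, I) - 85936) = 1/(-73/251 - 85936) = 1/(-21570009/251) = -251/21570009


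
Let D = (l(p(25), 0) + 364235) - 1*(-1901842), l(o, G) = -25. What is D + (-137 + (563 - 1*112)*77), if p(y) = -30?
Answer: 2300642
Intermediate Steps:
D = 2266052 (D = (-25 + 364235) - 1*(-1901842) = 364210 + 1901842 = 2266052)
D + (-137 + (563 - 1*112)*77) = 2266052 + (-137 + (563 - 1*112)*77) = 2266052 + (-137 + (563 - 112)*77) = 2266052 + (-137 + 451*77) = 2266052 + (-137 + 34727) = 2266052 + 34590 = 2300642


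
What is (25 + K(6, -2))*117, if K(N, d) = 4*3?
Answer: 4329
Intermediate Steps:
K(N, d) = 12
(25 + K(6, -2))*117 = (25 + 12)*117 = 37*117 = 4329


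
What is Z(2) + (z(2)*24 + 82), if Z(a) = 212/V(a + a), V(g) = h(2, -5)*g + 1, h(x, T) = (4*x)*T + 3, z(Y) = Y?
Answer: 18898/147 ≈ 128.56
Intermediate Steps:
h(x, T) = 3 + 4*T*x (h(x, T) = 4*T*x + 3 = 3 + 4*T*x)
V(g) = 1 - 37*g (V(g) = (3 + 4*(-5)*2)*g + 1 = (3 - 40)*g + 1 = -37*g + 1 = 1 - 37*g)
Z(a) = 212/(1 - 74*a) (Z(a) = 212/(1 - 37*(a + a)) = 212/(1 - 74*a))
Z(2) + (z(2)*24 + 82) = -212/(-1 + 74*2) + (2*24 + 82) = -212/(-1 + 148) + (48 + 82) = -212/147 + 130 = 18898/147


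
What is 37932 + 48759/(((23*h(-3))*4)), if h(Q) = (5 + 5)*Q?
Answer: 34881187/920 ≈ 37914.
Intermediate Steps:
h(Q) = 10*Q
37932 + 48759/(((23*h(-3))*4)) = 37932 + 48759/(((23*(10*(-3)))*4)) = 37932 + 48759/(((23*(-30))*4)) = 37932 + 48759/((-690*4)) = 37932 + 48759/(-2760) = 37932 + 48759*(-1/2760) = 37932 - 16253/920 = 34881187/920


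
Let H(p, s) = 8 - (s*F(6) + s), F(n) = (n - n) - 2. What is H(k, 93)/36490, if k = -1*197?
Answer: 101/36490 ≈ 0.0027679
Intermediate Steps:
k = -197
F(n) = -2 (F(n) = 0 - 2 = -2)
H(p, s) = 8 + s (H(p, s) = 8 - (s*(-2) + s) = 8 - (-2*s + s) = 8 - (-1)*s = 8 + s)
H(k, 93)/36490 = (8 + 93)/36490 = 101*(1/36490) = 101/36490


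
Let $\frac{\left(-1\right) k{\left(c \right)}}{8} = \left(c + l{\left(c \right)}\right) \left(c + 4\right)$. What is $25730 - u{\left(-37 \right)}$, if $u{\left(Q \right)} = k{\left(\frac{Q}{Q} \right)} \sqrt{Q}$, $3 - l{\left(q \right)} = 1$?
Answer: $25730 + 120 i \sqrt{37} \approx 25730.0 + 729.93 i$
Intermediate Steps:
$l{\left(q \right)} = 2$ ($l{\left(q \right)} = 3 - 1 = 2$)
$k{\left(c \right)} = - 8 \left(2 + c\right) \left(4 + c\right)$ ($k{\left(c \right)} = - 8 \left(c + 2\right) \left(c + 4\right) = - 8 \left(2 + c\right) \left(4 + c\right)$)
$u{\left(Q \right)} = - 120 \sqrt{Q}$ ($u{\left(Q \right)} = \left(-64 - 48 \frac{Q}{Q} - 8 \left(\frac{Q}{Q}\right)^{2}\right) \sqrt{Q} = \left(-64 - 48 - 8 \cdot 1^{2}\right) \sqrt{Q} = \left(-64 - 48 - 8\right) \sqrt{Q} = - 120 \sqrt{Q}$)
$25730 - u{\left(-37 \right)} = 25730 - - 120 \sqrt{-37} = 25730 - - 120 i \sqrt{37} = 25730 + 120 i \sqrt{37}$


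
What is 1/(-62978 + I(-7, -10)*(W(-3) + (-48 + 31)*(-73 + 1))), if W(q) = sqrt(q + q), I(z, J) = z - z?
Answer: -1/62978 ≈ -1.5879e-5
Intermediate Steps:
I(z, J) = 0
W(q) = sqrt(2)*sqrt(q) (W(q) = sqrt(2*q) = sqrt(2)*sqrt(q))
1/(-62978 + I(-7, -10)*(W(-3) + (-48 + 31)*(-73 + 1))) = 1/(-62978 + 0*(sqrt(2)*sqrt(-3) + (-48 + 31)*(-73 + 1))) = 1/(-62978 + 0*(sqrt(2)*(I*sqrt(3)) - 17*(-72))) = 1/(-62978 + 0*(I*sqrt(6) + 1224)) = 1/(-62978 + 0*(1224 + I*sqrt(6))) = 1/(-62978 + 0) = 1/(-62978) = -1/62978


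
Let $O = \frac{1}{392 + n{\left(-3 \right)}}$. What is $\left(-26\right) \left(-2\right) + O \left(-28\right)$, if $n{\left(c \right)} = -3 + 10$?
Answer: $\frac{2960}{57} \approx 51.93$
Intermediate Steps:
$n{\left(c \right)} = 7$
$O = \frac{1}{399}$ ($O = \frac{1}{392 + 7} = \frac{1}{399} \approx 0.0025063$)
$\left(-26\right) \left(-2\right) + O \left(-28\right) = \left(-26\right) \left(-2\right) + \frac{1}{399} \left(-28\right) = 52 - \frac{4}{57} = \frac{2960}{57}$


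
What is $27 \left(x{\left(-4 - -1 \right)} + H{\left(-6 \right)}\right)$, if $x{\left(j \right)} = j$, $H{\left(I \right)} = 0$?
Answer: $-81$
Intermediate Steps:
$27 \left(x{\left(-4 - -1 \right)} + H{\left(-6 \right)}\right) = 27 \left(\left(-4 - -1\right) + 0\right) = 27 \left(\left(-4 + 1\right) + 0\right) = 27 \left(-3 + 0\right) = 27 \left(-3\right) = -81$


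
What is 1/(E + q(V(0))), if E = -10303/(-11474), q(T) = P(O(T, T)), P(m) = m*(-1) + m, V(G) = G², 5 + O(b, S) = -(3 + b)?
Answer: 11474/10303 ≈ 1.1137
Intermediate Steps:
O(b, S) = -8 - b (O(b, S) = -5 - (3 + b) = -5 + (-3 - b) = -8 - b)
P(m) = 0 (P(m) = -m + m = 0)
q(T) = 0
E = 10303/11474 (E = -10303*(-1/11474) = 10303/11474 ≈ 0.89794)
1/(E + q(V(0))) = 1/(10303/11474 + 0) = 1/(10303/11474) = 11474/10303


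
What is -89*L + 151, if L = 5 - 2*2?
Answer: 62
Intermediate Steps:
L = 1 (L = 5 - 4 = 1)
-89*L + 151 = -89*1 + 151 = -89 + 151 = 62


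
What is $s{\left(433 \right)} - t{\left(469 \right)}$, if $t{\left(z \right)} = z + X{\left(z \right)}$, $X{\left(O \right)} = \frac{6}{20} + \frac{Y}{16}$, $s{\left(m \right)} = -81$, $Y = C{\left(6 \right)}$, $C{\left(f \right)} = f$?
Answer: $- \frac{22027}{40} \approx -550.67$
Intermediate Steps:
$Y = 6$
$X{\left(O \right)} = \frac{27}{40}$ ($X{\left(O \right)} = \frac{6}{20} + \frac{6}{16} = 6 \cdot \frac{1}{20} + 6 \cdot \frac{1}{16} = \frac{3}{10} + \frac{3}{8} = \frac{27}{40}$)
$t{\left(z \right)} = \frac{27}{40} + z$ ($t{\left(z \right)} = z + \frac{27}{40} = \frac{27}{40} + z$)
$s{\left(433 \right)} - t{\left(469 \right)} = -81 - \left(\frac{27}{40} + 469\right) = -81 - \frac{18787}{40} = - \frac{22027}{40}$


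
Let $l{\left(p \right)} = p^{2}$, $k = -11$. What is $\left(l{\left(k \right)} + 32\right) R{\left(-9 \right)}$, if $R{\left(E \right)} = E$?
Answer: $-1377$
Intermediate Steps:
$\left(l{\left(k \right)} + 32\right) R{\left(-9 \right)} = \left(\left(-11\right)^{2} + 32\right) \left(-9\right) = \left(121 + 32\right) \left(-9\right) = 153 \left(-9\right) = -1377$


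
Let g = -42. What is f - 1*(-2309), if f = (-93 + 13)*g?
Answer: 5669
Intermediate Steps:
f = 3360 (f = (-93 + 13)*(-42) = -80*(-42) = 3360)
f - 1*(-2309) = 3360 - 1*(-2309) = 3360 + 2309 = 5669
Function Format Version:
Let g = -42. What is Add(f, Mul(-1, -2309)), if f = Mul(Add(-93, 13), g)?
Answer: 5669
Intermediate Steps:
f = 3360 (f = Mul(Add(-93, 13), -42) = Mul(-80, -42) = 3360)
Add(f, Mul(-1, -2309)) = Add(3360, Mul(-1, -2309)) = Add(3360, 2309) = 5669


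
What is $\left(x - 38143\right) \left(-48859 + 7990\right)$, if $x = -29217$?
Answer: $2752935840$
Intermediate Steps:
$\left(x - 38143\right) \left(-48859 + 7990\right) = \left(-29217 - 38143\right) \left(-48859 + 7990\right) = \left(-67360\right) \left(-40869\right) = 2752935840$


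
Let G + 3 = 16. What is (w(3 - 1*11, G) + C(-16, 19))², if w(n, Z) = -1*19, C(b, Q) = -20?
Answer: 1521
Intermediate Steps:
G = 13 (G = -3 + 16 = 13)
w(n, Z) = -19
(w(3 - 1*11, G) + C(-16, 19))² = (-19 - 20)² = (-39)² = 1521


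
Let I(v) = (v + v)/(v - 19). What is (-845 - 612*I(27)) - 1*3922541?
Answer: -3927517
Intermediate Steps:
I(v) = 2*v/(-19 + v) (I(v) = (2*v)/(-19 + v) = 2*v/(-19 + v))
(-845 - 612*I(27)) - 1*3922541 = (-845 - 1224*27/(-19 + 27)) - 1*3922541 = (-845 - 1224*27/8) - 3922541 = (-845 - 612*27/4) - 3922541 = (-845 - 4131) - 3922541 = -4976 - 3922541 = -3927517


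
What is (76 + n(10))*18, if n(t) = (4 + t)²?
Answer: 4896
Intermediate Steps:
(76 + n(10))*18 = (76 + (4 + 10)²)*18 = (76 + 14²)*18 = (76 + 196)*18 = 272*18 = 4896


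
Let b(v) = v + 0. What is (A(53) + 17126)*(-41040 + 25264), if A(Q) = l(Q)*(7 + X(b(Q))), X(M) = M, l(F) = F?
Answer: -320347456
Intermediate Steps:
b(v) = v
A(Q) = Q*(7 + Q)
(A(53) + 17126)*(-41040 + 25264) = (53*(7 + 53) + 17126)*(-41040 + 25264) = (53*60 + 17126)*(-15776) = (3180 + 17126)*(-15776) = 20306*(-15776) = -320347456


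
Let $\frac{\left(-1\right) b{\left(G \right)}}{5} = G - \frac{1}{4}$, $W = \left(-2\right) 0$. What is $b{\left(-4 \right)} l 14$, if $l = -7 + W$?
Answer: $- \frac{4165}{2} \approx -2082.5$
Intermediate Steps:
$W = 0$
$b{\left(G \right)} = \frac{5}{4} - 5 G$ ($b{\left(G \right)} = - 5 \left(G - \frac{1}{4}\right) = - 5 \left(- \frac{1}{4} + G\right) = \frac{5}{4} - 5 G$)
$l = -7$ ($l = -7 + 0 = -7$)
$b{\left(-4 \right)} l 14 = \left(\frac{5}{4} - -20\right) \left(-7\right) 14 = \left(\frac{5}{4} + 20\right) \left(-7\right) 14 = \frac{85}{4} \left(-7\right) 14 = \left(- \frac{595}{4}\right) 14 = - \frac{4165}{2}$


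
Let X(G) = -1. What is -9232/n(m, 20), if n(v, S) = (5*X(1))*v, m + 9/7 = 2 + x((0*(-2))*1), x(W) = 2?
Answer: 64624/95 ≈ 680.25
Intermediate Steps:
m = 19/7 (m = -9/7 + (2 + 2) = -9/7 + 4 = 19/7 ≈ 2.7143)
n(v, S) = -5*v (n(v, S) = (5*(-1))*v = -5*v)
-9232/n(m, 20) = -9232/((-5*19/7)) = -9232/(-95/7) = -9232*(-7/95) = 64624/95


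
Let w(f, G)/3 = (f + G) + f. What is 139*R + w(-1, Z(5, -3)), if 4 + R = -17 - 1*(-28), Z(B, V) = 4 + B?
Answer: 994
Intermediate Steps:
R = 7 (R = -4 + (-17 - 1*(-28)) = -4 + (-17 + 28) = -4 + 11 = 7)
w(f, G) = 3*G + 6*f (w(f, G) = 3*((f + G) + f) = 3*((G + f) + f) = 3*(G + 2*f) = 3*G + 6*f)
139*R + w(-1, Z(5, -3)) = 139*7 + (3*(4 + 5) + 6*(-1)) = 973 + (3*9 - 6) = 973 + (27 - 6) = 973 + 21 = 994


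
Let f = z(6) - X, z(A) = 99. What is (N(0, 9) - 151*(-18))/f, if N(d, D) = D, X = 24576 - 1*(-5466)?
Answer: -101/1109 ≈ -0.091073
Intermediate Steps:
X = 30042 (X = 24576 + 5466 = 30042)
f = -29943 (f = 99 - 1*30042 = 99 - 30042 = -29943)
(N(0, 9) - 151*(-18))/f = (9 - 151*(-18))/(-29943) = (9 + 2718)*(-1/29943) = 2727*(-1/29943) = -101/1109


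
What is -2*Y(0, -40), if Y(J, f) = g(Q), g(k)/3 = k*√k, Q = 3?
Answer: -18*√3 ≈ -31.177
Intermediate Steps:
g(k) = 3*k^(3/2) (g(k) = 3*(k*√k) = 3*k^(3/2))
Y(J, f) = 9*√3 (Y(J, f) = 3*3^(3/2) = 3*(3*√3) = 9*√3)
-2*Y(0, -40) = -18*√3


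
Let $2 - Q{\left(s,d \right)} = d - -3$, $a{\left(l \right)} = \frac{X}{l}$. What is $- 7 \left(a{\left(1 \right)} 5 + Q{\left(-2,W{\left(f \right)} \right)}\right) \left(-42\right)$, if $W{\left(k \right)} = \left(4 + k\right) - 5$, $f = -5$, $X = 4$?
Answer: $7350$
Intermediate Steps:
$a{\left(l \right)} = \frac{4}{l}$
$W{\left(k \right)} = -1 + k$
$Q{\left(s,d \right)} = -1 - d$ ($Q{\left(s,d \right)} = 2 - \left(d - -3\right) = 2 - \left(d + 3\right) = 2 - \left(3 + d\right) = -1 - d$)
$- 7 \left(a{\left(1 \right)} 5 + Q{\left(-2,W{\left(f \right)} \right)}\right) \left(-42\right) = - 7 \left(\frac{4}{1} \cdot 5 - -5\right) \left(-42\right) = - 7 \left(4 \cdot 1 \cdot 5 - -5\right) \left(-42\right) = - 7 \left(4 \cdot 5 + \left(-1 + 6\right)\right) \left(-42\right) = - 7 \left(20 + 5\right) \left(-42\right) = \left(-7\right) 25 \left(-42\right) = \left(-175\right) \left(-42\right) = 7350$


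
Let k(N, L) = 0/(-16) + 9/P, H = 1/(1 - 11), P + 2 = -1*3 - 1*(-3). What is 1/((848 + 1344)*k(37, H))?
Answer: -1/9864 ≈ -0.00010138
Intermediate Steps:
P = -2 (P = -2 + (-1*3 - 1*(-3)) = -2 + (-3 + 3) = -2 + 0 = -2)
H = -⅒ (H = 1/(-10) = -⅒ ≈ -0.10000)
k(N, L) = -9/2 (k(N, L) = 0/(-16) + 9/(-2) = 0*(-1/16) + 9*(-½) = 0 - 9/2 = -9/2)
1/((848 + 1344)*k(37, H)) = 1/((848 + 1344)*(-9/2)) = 1/(2192*(-9/2)) = 1/(-9864) = -1/9864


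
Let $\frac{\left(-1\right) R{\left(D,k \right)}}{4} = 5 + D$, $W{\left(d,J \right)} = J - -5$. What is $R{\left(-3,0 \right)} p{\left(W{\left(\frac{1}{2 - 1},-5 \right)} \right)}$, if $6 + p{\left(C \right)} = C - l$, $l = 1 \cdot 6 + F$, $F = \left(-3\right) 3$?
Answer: $24$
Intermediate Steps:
$F = -9$
$l = -3$ ($l = 1 \cdot 6 - 9 = 6 - 9 = -3$)
$W{\left(d,J \right)} = 5 + J$ ($W{\left(d,J \right)} = J + 5 = 5 + J$)
$R{\left(D,k \right)} = -20 - 4 D$ ($R{\left(D,k \right)} = - 4 \left(5 + D\right) = -20 - 4 D$)
$p{\left(C \right)} = -3 + C$ ($p{\left(C \right)} = -6 + \left(C - -3\right) = -6 + \left(C + 3\right) = -6 + \left(3 + C\right) = -3 + C$)
$R{\left(-3,0 \right)} p{\left(W{\left(\frac{1}{2 - 1},-5 \right)} \right)} = \left(-20 - -12\right) \left(-3 + \left(5 - 5\right)\right) = \left(-20 + 12\right) \left(-3 + 0\right) = \left(-8\right) \left(-3\right) = 24$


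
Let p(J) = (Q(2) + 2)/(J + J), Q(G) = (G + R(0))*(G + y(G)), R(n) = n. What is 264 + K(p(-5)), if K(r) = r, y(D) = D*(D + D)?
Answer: 1309/5 ≈ 261.80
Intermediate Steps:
y(D) = 2*D**2 (y(D) = D*(2*D) = 2*D**2)
Q(G) = G*(G + 2*G**2) (Q(G) = (G + 0)*(G + 2*G**2) = G*(G + 2*G**2))
p(J) = 11/J (p(J) = (2**2*(1 + 2*2) + 2)/(J + J) = (4*(1 + 4) + 2)/((2*J)) = (4*5 + 2)*(1/(2*J)) = (20 + 2)*(1/(2*J)) = 22*(1/(2*J)) = 11/J)
264 + K(p(-5)) = 264 + 11/(-5) = 264 + 11*(-1/5) = 264 - 11/5 = 1309/5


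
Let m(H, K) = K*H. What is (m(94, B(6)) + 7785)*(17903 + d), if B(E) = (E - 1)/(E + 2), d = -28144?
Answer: -321311375/4 ≈ -8.0328e+7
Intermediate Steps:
B(E) = (-1 + E)/(2 + E)
m(H, K) = H*K
(m(94, B(6)) + 7785)*(17903 + d) = (94*((-1 + 6)/(2 + 6)) + 7785)*(17903 - 28144) = (94*(5/8) + 7785)*(-10241) = (235/4 + 7785)*(-10241) = (31375/4)*(-10241) = -321311375/4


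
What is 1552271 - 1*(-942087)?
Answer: 2494358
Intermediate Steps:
1552271 - 1*(-942087) = 1552271 + 942087 = 2494358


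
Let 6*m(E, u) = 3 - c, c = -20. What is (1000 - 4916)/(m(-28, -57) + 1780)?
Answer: -2136/973 ≈ -2.1953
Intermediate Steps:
m(E, u) = 23/6 (m(E, u) = (3 - 1*(-20))/6 = (3 + 20)/6 = (⅙)*23 = 23/6)
(1000 - 4916)/(m(-28, -57) + 1780) = (1000 - 4916)/(23/6 + 1780) = -3916/10703/6 = -3916*6/10703 = -2136/973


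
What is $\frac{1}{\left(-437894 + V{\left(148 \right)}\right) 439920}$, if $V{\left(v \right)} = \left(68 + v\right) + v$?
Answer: $- \frac{1}{192478197600} \approx -5.1954 \cdot 10^{-12}$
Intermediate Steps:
$V{\left(v \right)} = 68 + 2 v$
$\frac{1}{\left(-437894 + V{\left(148 \right)}\right) 439920} = \frac{1}{\left(-437894 + \left(68 + 2 \cdot 148\right)\right) 439920} = \frac{1}{-437894 + \left(68 + 296\right)} \frac{1}{439920} = \frac{1}{-437894 + 364} \cdot \frac{1}{439920} = \frac{1}{-437530} \cdot \frac{1}{439920} = \left(- \frac{1}{437530}\right) \frac{1}{439920} = - \frac{1}{192478197600}$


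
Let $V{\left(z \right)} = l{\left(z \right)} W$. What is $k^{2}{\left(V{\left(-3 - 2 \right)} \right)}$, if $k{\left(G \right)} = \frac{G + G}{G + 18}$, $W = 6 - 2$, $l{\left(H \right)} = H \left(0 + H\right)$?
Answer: $\frac{10000}{3481} \approx 2.8727$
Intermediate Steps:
$l{\left(H \right)} = H^{2}$ ($l{\left(H \right)} = H H = H^{2}$)
$W = 4$
$V{\left(z \right)} = 4 z^{2}$ ($V{\left(z \right)} = z^{2} \cdot 4 = 4 z^{2}$)
$k{\left(G \right)} = \frac{2 G}{18 + G}$
$k^{2}{\left(V{\left(-3 - 2 \right)} \right)} = \left(\frac{2 \cdot 4 \left(-3 - 2\right)^{2}}{18 + 4 \left(-3 - 2\right)^{2}}\right)^{2} = \left(\frac{2 \cdot 4 \left(-5\right)^{2}}{18 + 4 \left(-5\right)^{2}}\right)^{2} = \left(\frac{2 \cdot 4 \cdot 25}{18 + 4 \cdot 25}\right)^{2} = \left(2 \cdot 100 \frac{1}{18 + 100}\right)^{2} = \left(2 \cdot 100 \cdot \frac{1}{118}\right)^{2} = \left(\frac{100}{59}\right)^{2} = \frac{10000}{3481}$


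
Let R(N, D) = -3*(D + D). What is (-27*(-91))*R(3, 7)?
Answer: -103194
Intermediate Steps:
R(N, D) = -6*D
(-27*(-91))*R(3, 7) = (-27*(-91))*(-6*7) = 2457*(-42) = -103194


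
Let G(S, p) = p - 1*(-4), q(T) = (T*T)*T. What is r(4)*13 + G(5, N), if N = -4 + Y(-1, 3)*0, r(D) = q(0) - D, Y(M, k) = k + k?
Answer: -52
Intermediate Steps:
Y(M, k) = 2*k
q(T) = T³ (q(T) = T²*T = T³)
r(D) = -D (r(D) = 0³ - D = 0 - D = -D)
N = -4 (N = -4 + (2*3)*0 = -4 + 6*0 = -4 + 0 = -4)
G(S, p) = 4 + p (G(S, p) = p + 4 = 4 + p)
r(4)*13 + G(5, N) = -1*4*13 + (4 - 4) = -4*13 + 0 = -52 + 0 = -52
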